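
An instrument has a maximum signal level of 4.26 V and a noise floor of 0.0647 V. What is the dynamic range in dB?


Dynamic range = 20 * log10(Vmax / Vnoise).
DR = 20 * log10(4.26 / 0.0647)
DR = 20 * log10(65.84)
DR = 36.37 dB

36.37 dB


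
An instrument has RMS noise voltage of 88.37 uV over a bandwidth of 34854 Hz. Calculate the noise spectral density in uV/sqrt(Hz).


Noise spectral density = Vrms / sqrt(BW).
NSD = 88.37 / sqrt(34854)
NSD = 88.37 / 186.6923
NSD = 0.4733 uV/sqrt(Hz)

0.4733 uV/sqrt(Hz)


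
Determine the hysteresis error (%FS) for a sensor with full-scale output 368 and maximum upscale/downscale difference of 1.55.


Hysteresis = (max difference / full scale) * 100%.
H = (1.55 / 368) * 100
H = 0.421 %FS

0.421 %FS


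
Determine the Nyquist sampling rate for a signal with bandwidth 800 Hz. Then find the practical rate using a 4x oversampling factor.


By Nyquist theorem, fs_min = 2 * fmax.
fs_min = 2 * 800 = 1600 Hz
Practical rate = 4 * fs_min = 4 * 1600 = 6400 Hz

fs_min = 1600 Hz, fs_practical = 6400 Hz


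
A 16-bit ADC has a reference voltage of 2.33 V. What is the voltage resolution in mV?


The resolution (LSB) of an ADC is Vref / 2^n.
LSB = 2.33 / 2^16
LSB = 2.33 / 65536
LSB = 3.555e-05 V = 0.03555298 mV

0.03555298 mV


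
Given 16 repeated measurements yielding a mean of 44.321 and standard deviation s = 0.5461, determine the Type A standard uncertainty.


The standard uncertainty for Type A evaluation is u = s / sqrt(n).
u = 0.5461 / sqrt(16)
u = 0.5461 / 4.0
u = 0.1365

0.1365


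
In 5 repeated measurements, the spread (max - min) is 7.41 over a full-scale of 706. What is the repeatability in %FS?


Repeatability = (spread / full scale) * 100%.
R = (7.41 / 706) * 100
R = 1.05 %FS

1.05 %FS


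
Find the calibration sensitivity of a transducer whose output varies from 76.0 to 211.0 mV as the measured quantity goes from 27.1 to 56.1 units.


Sensitivity = (y2 - y1) / (x2 - x1).
S = (211.0 - 76.0) / (56.1 - 27.1)
S = 135.0 / 29.0
S = 4.6552 mV/unit

4.6552 mV/unit


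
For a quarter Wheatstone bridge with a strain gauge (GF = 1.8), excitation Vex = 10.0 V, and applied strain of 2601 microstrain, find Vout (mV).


Quarter bridge output: Vout = (GF * epsilon * Vex) / 4.
Vout = (1.8 * 2601e-6 * 10.0) / 4
Vout = 0.046818 / 4 V
Vout = 0.0117045 V = 11.7045 mV

11.7045 mV


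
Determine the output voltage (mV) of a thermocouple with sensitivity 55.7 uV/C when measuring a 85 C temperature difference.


The thermocouple output V = sensitivity * dT.
V = 55.7 uV/C * 85 C
V = 4734.5 uV
V = 4.734 mV

4.734 mV


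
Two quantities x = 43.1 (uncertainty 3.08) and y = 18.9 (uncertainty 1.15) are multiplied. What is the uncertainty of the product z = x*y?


For a product z = x*y, the relative uncertainty is:
uz/z = sqrt((ux/x)^2 + (uy/y)^2)
Relative uncertainties: ux/x = 3.08/43.1 = 0.071462
uy/y = 1.15/18.9 = 0.060847
z = 43.1 * 18.9 = 814.6
uz = 814.6 * sqrt(0.071462^2 + 0.060847^2) = 76.455

76.455


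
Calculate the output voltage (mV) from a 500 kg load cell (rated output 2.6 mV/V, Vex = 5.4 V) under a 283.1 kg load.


Vout = rated_output * Vex * (load / capacity).
Vout = 2.6 * 5.4 * (283.1 / 500)
Vout = 2.6 * 5.4 * 0.5662
Vout = 7.949 mV

7.949 mV


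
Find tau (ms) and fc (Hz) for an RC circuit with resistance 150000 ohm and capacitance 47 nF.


Time constant: tau = R * C.
tau = 150000 * 4.70e-08 = 0.00705 s
tau = 7.05 ms
Cutoff frequency: fc = 1 / (2*pi*R*C).
fc = 1 / (2*pi*0.00705) = 22.58 Hz

tau = 7.05 ms, fc = 22.58 Hz


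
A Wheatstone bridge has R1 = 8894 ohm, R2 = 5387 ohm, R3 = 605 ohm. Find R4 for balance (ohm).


At balance: R1*R4 = R2*R3, so R4 = R2*R3/R1.
R4 = 5387 * 605 / 8894
R4 = 3259135 / 8894
R4 = 366.44 ohm

366.44 ohm


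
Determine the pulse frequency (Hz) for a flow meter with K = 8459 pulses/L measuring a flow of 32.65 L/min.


Frequency = K * Q / 60 (converting L/min to L/s).
f = 8459 * 32.65 / 60
f = 276186.35 / 60
f = 4603.11 Hz

4603.11 Hz


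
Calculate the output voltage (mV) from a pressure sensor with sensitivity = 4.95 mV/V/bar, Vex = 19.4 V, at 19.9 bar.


Output = sensitivity * Vex * P.
Vout = 4.95 * 19.4 * 19.9
Vout = 96.03 * 19.9
Vout = 1911.0 mV

1911.0 mV


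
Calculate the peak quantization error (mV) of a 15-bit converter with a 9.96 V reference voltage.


The maximum quantization error is +/- LSB/2.
LSB = Vref / 2^n = 9.96 / 32768 = 0.00030396 V
Max error = LSB / 2 = 0.00030396 / 2 = 0.00015198 V
Max error = 0.152 mV

0.152 mV


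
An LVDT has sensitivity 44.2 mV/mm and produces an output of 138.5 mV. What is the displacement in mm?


Displacement = Vout / sensitivity.
d = 138.5 / 44.2
d = 3.133 mm

3.133 mm


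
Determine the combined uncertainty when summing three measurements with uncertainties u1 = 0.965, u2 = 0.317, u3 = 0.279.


For a sum of independent quantities, uc = sqrt(u1^2 + u2^2 + u3^2).
uc = sqrt(0.965^2 + 0.317^2 + 0.279^2)
uc = sqrt(0.931225 + 0.100489 + 0.077841)
uc = 1.0534

1.0534


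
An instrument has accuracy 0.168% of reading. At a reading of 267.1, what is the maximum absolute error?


Absolute error = (accuracy% / 100) * reading.
Error = (0.168 / 100) * 267.1
Error = 0.00168 * 267.1
Error = 0.4487

0.4487


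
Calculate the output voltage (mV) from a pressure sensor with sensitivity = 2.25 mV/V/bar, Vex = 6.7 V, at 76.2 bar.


Output = sensitivity * Vex * P.
Vout = 2.25 * 6.7 * 76.2
Vout = 15.075 * 76.2
Vout = 1148.72 mV

1148.72 mV


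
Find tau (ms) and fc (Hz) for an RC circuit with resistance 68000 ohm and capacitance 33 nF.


Time constant: tau = R * C.
tau = 68000 * 3.30e-08 = 0.002244 s
tau = 2.244 ms
Cutoff frequency: fc = 1 / (2*pi*R*C).
fc = 1 / (2*pi*0.002244) = 70.92 Hz

tau = 2.244 ms, fc = 70.92 Hz


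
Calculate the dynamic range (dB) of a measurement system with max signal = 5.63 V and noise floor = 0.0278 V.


Dynamic range = 20 * log10(Vmax / Vnoise).
DR = 20 * log10(5.63 / 0.0278)
DR = 20 * log10(202.52)
DR = 46.13 dB

46.13 dB


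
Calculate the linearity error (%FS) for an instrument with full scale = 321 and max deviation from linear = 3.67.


Linearity error = (max deviation / full scale) * 100%.
Linearity = (3.67 / 321) * 100
Linearity = 1.143 %FS

1.143 %FS


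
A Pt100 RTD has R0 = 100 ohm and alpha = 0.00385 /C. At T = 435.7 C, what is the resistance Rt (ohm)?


The RTD equation: Rt = R0 * (1 + alpha * T).
Rt = 100 * (1 + 0.00385 * 435.7)
Rt = 100 * (1 + 1.677445)
Rt = 100 * 2.677445
Rt = 267.745 ohm

267.745 ohm


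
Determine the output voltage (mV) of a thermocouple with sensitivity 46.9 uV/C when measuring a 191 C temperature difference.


The thermocouple output V = sensitivity * dT.
V = 46.9 uV/C * 191 C
V = 8957.9 uV
V = 8.958 mV

8.958 mV


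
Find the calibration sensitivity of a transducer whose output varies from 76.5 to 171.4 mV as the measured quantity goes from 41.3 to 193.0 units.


Sensitivity = (y2 - y1) / (x2 - x1).
S = (171.4 - 76.5) / (193.0 - 41.3)
S = 94.9 / 151.7
S = 0.6256 mV/unit

0.6256 mV/unit


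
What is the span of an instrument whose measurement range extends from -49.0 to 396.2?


Span = upper range - lower range.
Span = 396.2 - (-49.0)
Span = 445.2

445.2


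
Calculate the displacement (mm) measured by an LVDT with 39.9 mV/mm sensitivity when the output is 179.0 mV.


Displacement = Vout / sensitivity.
d = 179.0 / 39.9
d = 4.486 mm

4.486 mm


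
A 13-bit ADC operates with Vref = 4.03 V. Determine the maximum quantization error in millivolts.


The maximum quantization error is +/- LSB/2.
LSB = Vref / 2^n = 4.03 / 8192 = 0.00049194 V
Max error = LSB / 2 = 0.00049194 / 2 = 0.00024597 V
Max error = 0.246 mV

0.246 mV


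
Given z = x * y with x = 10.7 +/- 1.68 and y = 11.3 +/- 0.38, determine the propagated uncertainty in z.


For a product z = x*y, the relative uncertainty is:
uz/z = sqrt((ux/x)^2 + (uy/y)^2)
Relative uncertainties: ux/x = 1.68/10.7 = 0.157009
uy/y = 0.38/11.3 = 0.033628
z = 10.7 * 11.3 = 120.9
uz = 120.9 * sqrt(0.157009^2 + 0.033628^2) = 19.415

19.415


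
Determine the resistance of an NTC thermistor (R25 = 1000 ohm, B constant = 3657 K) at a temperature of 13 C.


NTC thermistor equation: Rt = R25 * exp(B * (1/T - 1/T25)).
T in Kelvin: 286.15 K, T25 = 298.15 K
1/T - 1/T25 = 1/286.15 - 1/298.15 = 0.00014065
B * (1/T - 1/T25) = 3657 * 0.00014065 = 0.5144
Rt = 1000 * exp(0.5144) = 1672.6 ohm

1672.6 ohm


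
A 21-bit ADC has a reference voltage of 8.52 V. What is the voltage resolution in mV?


The resolution (LSB) of an ADC is Vref / 2^n.
LSB = 8.52 / 2^21
LSB = 8.52 / 2097152
LSB = 4.06e-06 V = 0.00406265 mV

0.00406265 mV


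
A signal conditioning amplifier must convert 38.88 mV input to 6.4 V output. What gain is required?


Gain = Vout / Vin (converting to same units).
G = 6.4 V / 38.88 mV
G = 6400.0 mV / 38.88 mV
G = 164.61

164.61


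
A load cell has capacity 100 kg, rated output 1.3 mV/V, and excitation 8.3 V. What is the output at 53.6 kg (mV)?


Vout = rated_output * Vex * (load / capacity).
Vout = 1.3 * 8.3 * (53.6 / 100)
Vout = 1.3 * 8.3 * 0.536
Vout = 5.783 mV

5.783 mV


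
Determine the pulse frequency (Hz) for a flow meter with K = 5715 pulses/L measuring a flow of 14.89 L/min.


Frequency = K * Q / 60 (converting L/min to L/s).
f = 5715 * 14.89 / 60
f = 85096.35 / 60
f = 1418.27 Hz

1418.27 Hz


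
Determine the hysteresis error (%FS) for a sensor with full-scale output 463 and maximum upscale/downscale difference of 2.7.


Hysteresis = (max difference / full scale) * 100%.
H = (2.7 / 463) * 100
H = 0.583 %FS

0.583 %FS


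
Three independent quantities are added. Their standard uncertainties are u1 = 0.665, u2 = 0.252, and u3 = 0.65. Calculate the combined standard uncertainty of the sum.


For a sum of independent quantities, uc = sqrt(u1^2 + u2^2 + u3^2).
uc = sqrt(0.665^2 + 0.252^2 + 0.65^2)
uc = sqrt(0.442225 + 0.063504 + 0.4225)
uc = 0.9634

0.9634


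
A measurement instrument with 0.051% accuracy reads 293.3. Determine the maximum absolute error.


Absolute error = (accuracy% / 100) * reading.
Error = (0.051 / 100) * 293.3
Error = 0.00051 * 293.3
Error = 0.1496

0.1496


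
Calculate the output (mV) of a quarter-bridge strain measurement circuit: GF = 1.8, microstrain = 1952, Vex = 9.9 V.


Quarter bridge output: Vout = (GF * epsilon * Vex) / 4.
Vout = (1.8 * 1952e-6 * 9.9) / 4
Vout = 0.03478464 / 4 V
Vout = 0.00869616 V = 8.6962 mV

8.6962 mV


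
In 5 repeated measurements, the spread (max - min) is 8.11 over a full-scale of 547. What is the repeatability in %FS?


Repeatability = (spread / full scale) * 100%.
R = (8.11 / 547) * 100
R = 1.483 %FS

1.483 %FS


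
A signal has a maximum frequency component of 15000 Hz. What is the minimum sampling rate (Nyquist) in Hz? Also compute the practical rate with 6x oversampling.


By Nyquist theorem, fs_min = 2 * fmax.
fs_min = 2 * 15000 = 30000 Hz
Practical rate = 6 * fs_min = 6 * 30000 = 180000 Hz

fs_min = 30000 Hz, fs_practical = 180000 Hz


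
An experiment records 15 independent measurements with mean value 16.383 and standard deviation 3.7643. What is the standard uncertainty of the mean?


The standard uncertainty for Type A evaluation is u = s / sqrt(n).
u = 3.7643 / sqrt(15)
u = 3.7643 / 3.873
u = 0.9719

0.9719


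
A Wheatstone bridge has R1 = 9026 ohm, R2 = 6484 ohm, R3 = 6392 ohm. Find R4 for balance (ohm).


At balance: R1*R4 = R2*R3, so R4 = R2*R3/R1.
R4 = 6484 * 6392 / 9026
R4 = 41445728 / 9026
R4 = 4591.82 ohm

4591.82 ohm


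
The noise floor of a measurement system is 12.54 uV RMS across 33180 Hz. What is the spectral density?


Noise spectral density = Vrms / sqrt(BW).
NSD = 12.54 / sqrt(33180)
NSD = 12.54 / 182.1538
NSD = 0.0688 uV/sqrt(Hz)

0.0688 uV/sqrt(Hz)


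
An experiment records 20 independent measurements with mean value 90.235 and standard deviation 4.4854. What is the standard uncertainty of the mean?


The standard uncertainty for Type A evaluation is u = s / sqrt(n).
u = 4.4854 / sqrt(20)
u = 4.4854 / 4.4721
u = 1.003

1.003


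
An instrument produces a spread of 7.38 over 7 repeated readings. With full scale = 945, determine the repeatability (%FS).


Repeatability = (spread / full scale) * 100%.
R = (7.38 / 945) * 100
R = 0.781 %FS

0.781 %FS


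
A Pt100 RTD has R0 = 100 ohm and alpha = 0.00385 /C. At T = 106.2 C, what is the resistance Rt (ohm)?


The RTD equation: Rt = R0 * (1 + alpha * T).
Rt = 100 * (1 + 0.00385 * 106.2)
Rt = 100 * (1 + 0.40887)
Rt = 100 * 1.40887
Rt = 140.887 ohm

140.887 ohm


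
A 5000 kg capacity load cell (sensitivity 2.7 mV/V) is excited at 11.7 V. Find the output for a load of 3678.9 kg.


Vout = rated_output * Vex * (load / capacity).
Vout = 2.7 * 11.7 * (3678.9 / 5000)
Vout = 2.7 * 11.7 * 0.73578
Vout = 23.243 mV

23.243 mV


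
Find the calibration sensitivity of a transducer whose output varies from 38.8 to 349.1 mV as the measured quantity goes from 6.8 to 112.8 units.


Sensitivity = (y2 - y1) / (x2 - x1).
S = (349.1 - 38.8) / (112.8 - 6.8)
S = 310.3 / 106.0
S = 2.9274 mV/unit

2.9274 mV/unit


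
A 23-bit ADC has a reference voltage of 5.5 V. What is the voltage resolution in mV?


The resolution (LSB) of an ADC is Vref / 2^n.
LSB = 5.5 / 2^23
LSB = 5.5 / 8388608
LSB = 6.6e-07 V = 0.00065565 mV

0.00065565 mV


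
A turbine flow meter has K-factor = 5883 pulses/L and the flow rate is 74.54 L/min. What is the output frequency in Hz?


Frequency = K * Q / 60 (converting L/min to L/s).
f = 5883 * 74.54 / 60
f = 438518.82 / 60
f = 7308.65 Hz

7308.65 Hz


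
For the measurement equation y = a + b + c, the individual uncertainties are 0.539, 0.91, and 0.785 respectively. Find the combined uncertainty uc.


For a sum of independent quantities, uc = sqrt(u1^2 + u2^2 + u3^2).
uc = sqrt(0.539^2 + 0.91^2 + 0.785^2)
uc = sqrt(0.290521 + 0.8281 + 0.616225)
uc = 1.3171

1.3171


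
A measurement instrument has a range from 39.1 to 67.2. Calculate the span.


Span = upper range - lower range.
Span = 67.2 - (39.1)
Span = 28.1

28.1


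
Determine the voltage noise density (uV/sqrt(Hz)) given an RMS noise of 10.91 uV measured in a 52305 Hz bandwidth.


Noise spectral density = Vrms / sqrt(BW).
NSD = 10.91 / sqrt(52305)
NSD = 10.91 / 228.7029
NSD = 0.0477 uV/sqrt(Hz)

0.0477 uV/sqrt(Hz)


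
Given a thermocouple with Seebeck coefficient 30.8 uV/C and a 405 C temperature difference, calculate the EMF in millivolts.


The thermocouple output V = sensitivity * dT.
V = 30.8 uV/C * 405 C
V = 12474.0 uV
V = 12.474 mV

12.474 mV


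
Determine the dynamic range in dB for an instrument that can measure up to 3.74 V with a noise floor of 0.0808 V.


Dynamic range = 20 * log10(Vmax / Vnoise).
DR = 20 * log10(3.74 / 0.0808)
DR = 20 * log10(46.29)
DR = 33.31 dB

33.31 dB


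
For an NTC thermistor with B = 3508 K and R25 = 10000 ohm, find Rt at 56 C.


NTC thermistor equation: Rt = R25 * exp(B * (1/T - 1/T25)).
T in Kelvin: 329.15 K, T25 = 298.15 K
1/T - 1/T25 = 1/329.15 - 1/298.15 = -0.00031589
B * (1/T - 1/T25) = 3508 * -0.00031589 = -1.1081
Rt = 10000 * exp(-1.1081) = 3301.7 ohm

3301.7 ohm


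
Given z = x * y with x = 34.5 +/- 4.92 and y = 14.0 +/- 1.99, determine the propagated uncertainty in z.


For a product z = x*y, the relative uncertainty is:
uz/z = sqrt((ux/x)^2 + (uy/y)^2)
Relative uncertainties: ux/x = 4.92/34.5 = 0.142609
uy/y = 1.99/14.0 = 0.142143
z = 34.5 * 14.0 = 483.0
uz = 483.0 * sqrt(0.142609^2 + 0.142143^2) = 97.252

97.252


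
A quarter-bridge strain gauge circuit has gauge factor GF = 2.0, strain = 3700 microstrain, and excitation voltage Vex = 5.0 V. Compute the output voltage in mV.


Quarter bridge output: Vout = (GF * epsilon * Vex) / 4.
Vout = (2.0 * 3700e-6 * 5.0) / 4
Vout = 0.037 / 4 V
Vout = 0.00925 V = 9.25 mV

9.25 mV


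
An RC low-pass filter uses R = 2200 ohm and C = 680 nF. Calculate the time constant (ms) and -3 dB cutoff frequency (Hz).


Time constant: tau = R * C.
tau = 2200 * 6.80e-07 = 0.001496 s
tau = 1.496 ms
Cutoff frequency: fc = 1 / (2*pi*R*C).
fc = 1 / (2*pi*0.001496) = 106.39 Hz

tau = 1.496 ms, fc = 106.39 Hz


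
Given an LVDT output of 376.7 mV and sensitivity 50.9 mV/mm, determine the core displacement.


Displacement = Vout / sensitivity.
d = 376.7 / 50.9
d = 7.401 mm

7.401 mm


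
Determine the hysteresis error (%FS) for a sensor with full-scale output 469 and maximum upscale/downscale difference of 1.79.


Hysteresis = (max difference / full scale) * 100%.
H = (1.79 / 469) * 100
H = 0.382 %FS

0.382 %FS


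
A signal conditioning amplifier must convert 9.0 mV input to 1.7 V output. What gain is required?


Gain = Vout / Vin (converting to same units).
G = 1.7 V / 9.0 mV
G = 1700.0 mV / 9.0 mV
G = 188.89

188.89


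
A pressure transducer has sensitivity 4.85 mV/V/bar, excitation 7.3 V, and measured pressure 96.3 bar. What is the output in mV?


Output = sensitivity * Vex * P.
Vout = 4.85 * 7.3 * 96.3
Vout = 35.405 * 96.3
Vout = 3409.5 mV

3409.5 mV


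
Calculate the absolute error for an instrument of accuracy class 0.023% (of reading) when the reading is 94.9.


Absolute error = (accuracy% / 100) * reading.
Error = (0.023 / 100) * 94.9
Error = 0.00023 * 94.9
Error = 0.0218

0.0218


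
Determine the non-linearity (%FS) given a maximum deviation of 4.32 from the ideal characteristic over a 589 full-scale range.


Linearity error = (max deviation / full scale) * 100%.
Linearity = (4.32 / 589) * 100
Linearity = 0.733 %FS

0.733 %FS


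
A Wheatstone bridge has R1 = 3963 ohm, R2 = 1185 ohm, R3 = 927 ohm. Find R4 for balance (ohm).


At balance: R1*R4 = R2*R3, so R4 = R2*R3/R1.
R4 = 1185 * 927 / 3963
R4 = 1098495 / 3963
R4 = 277.19 ohm

277.19 ohm


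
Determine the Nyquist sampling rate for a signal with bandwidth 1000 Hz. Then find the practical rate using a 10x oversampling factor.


By Nyquist theorem, fs_min = 2 * fmax.
fs_min = 2 * 1000 = 2000 Hz
Practical rate = 10 * fs_min = 10 * 2000 = 20000 Hz

fs_min = 2000 Hz, fs_practical = 20000 Hz


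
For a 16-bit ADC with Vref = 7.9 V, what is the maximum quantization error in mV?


The maximum quantization error is +/- LSB/2.
LSB = Vref / 2^n = 7.9 / 65536 = 0.00012054 V
Max error = LSB / 2 = 0.00012054 / 2 = 6.027e-05 V
Max error = 0.0603 mV

0.0603 mV


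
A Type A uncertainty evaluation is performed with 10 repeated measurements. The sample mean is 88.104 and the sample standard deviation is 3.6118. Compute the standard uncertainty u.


The standard uncertainty for Type A evaluation is u = s / sqrt(n).
u = 3.6118 / sqrt(10)
u = 3.6118 / 3.1623
u = 1.1422

1.1422


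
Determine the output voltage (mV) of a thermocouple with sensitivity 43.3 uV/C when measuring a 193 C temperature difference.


The thermocouple output V = sensitivity * dT.
V = 43.3 uV/C * 193 C
V = 8356.9 uV
V = 8.357 mV

8.357 mV


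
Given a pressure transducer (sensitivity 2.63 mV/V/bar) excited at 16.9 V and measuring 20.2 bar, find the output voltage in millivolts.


Output = sensitivity * Vex * P.
Vout = 2.63 * 16.9 * 20.2
Vout = 44.447 * 20.2
Vout = 897.83 mV

897.83 mV


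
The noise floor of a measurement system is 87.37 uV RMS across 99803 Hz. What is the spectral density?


Noise spectral density = Vrms / sqrt(BW).
NSD = 87.37 / sqrt(99803)
NSD = 87.37 / 315.9161
NSD = 0.2766 uV/sqrt(Hz)

0.2766 uV/sqrt(Hz)


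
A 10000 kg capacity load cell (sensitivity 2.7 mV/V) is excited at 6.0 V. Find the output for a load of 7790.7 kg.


Vout = rated_output * Vex * (load / capacity).
Vout = 2.7 * 6.0 * (7790.7 / 10000)
Vout = 2.7 * 6.0 * 0.77907
Vout = 12.621 mV

12.621 mV


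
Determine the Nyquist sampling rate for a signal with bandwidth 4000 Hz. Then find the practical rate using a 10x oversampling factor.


By Nyquist theorem, fs_min = 2 * fmax.
fs_min = 2 * 4000 = 8000 Hz
Practical rate = 10 * fs_min = 10 * 8000 = 80000 Hz

fs_min = 8000 Hz, fs_practical = 80000 Hz


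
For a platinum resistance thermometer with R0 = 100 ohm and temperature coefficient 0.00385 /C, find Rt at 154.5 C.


The RTD equation: Rt = R0 * (1 + alpha * T).
Rt = 100 * (1 + 0.00385 * 154.5)
Rt = 100 * (1 + 0.594825)
Rt = 100 * 1.594825
Rt = 159.483 ohm

159.483 ohm


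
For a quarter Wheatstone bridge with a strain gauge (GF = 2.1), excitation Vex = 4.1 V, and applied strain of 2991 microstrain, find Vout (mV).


Quarter bridge output: Vout = (GF * epsilon * Vex) / 4.
Vout = (2.1 * 2991e-6 * 4.1) / 4
Vout = 0.02575251 / 4 V
Vout = 0.00643813 V = 6.4381 mV

6.4381 mV


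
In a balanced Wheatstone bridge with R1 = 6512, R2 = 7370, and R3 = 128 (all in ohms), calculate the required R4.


At balance: R1*R4 = R2*R3, so R4 = R2*R3/R1.
R4 = 7370 * 128 / 6512
R4 = 943360 / 6512
R4 = 144.86 ohm

144.86 ohm


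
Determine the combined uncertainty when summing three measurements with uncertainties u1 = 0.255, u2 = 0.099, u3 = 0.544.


For a sum of independent quantities, uc = sqrt(u1^2 + u2^2 + u3^2).
uc = sqrt(0.255^2 + 0.099^2 + 0.544^2)
uc = sqrt(0.065025 + 0.009801 + 0.295936)
uc = 0.6089

0.6089


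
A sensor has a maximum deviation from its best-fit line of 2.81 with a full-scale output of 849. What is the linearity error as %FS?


Linearity error = (max deviation / full scale) * 100%.
Linearity = (2.81 / 849) * 100
Linearity = 0.331 %FS

0.331 %FS


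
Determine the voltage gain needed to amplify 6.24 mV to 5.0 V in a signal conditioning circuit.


Gain = Vout / Vin (converting to same units).
G = 5.0 V / 6.24 mV
G = 5000.0 mV / 6.24 mV
G = 801.28

801.28


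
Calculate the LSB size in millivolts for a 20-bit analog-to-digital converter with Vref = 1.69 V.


The resolution (LSB) of an ADC is Vref / 2^n.
LSB = 1.69 / 2^20
LSB = 1.69 / 1048576
LSB = 1.61e-06 V = 0.00161171 mV

0.00161171 mV


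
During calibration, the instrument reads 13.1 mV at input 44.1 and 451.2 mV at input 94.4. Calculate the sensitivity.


Sensitivity = (y2 - y1) / (x2 - x1).
S = (451.2 - 13.1) / (94.4 - 44.1)
S = 438.1 / 50.3
S = 8.7097 mV/unit

8.7097 mV/unit


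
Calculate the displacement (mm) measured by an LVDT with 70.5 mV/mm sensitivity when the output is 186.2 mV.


Displacement = Vout / sensitivity.
d = 186.2 / 70.5
d = 2.641 mm

2.641 mm


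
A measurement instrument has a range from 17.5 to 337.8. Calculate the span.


Span = upper range - lower range.
Span = 337.8 - (17.5)
Span = 320.3

320.3


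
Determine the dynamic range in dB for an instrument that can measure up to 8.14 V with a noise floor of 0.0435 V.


Dynamic range = 20 * log10(Vmax / Vnoise).
DR = 20 * log10(8.14 / 0.0435)
DR = 20 * log10(187.13)
DR = 45.44 dB

45.44 dB


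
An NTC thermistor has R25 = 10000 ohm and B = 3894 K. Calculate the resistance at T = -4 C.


NTC thermistor equation: Rt = R25 * exp(B * (1/T - 1/T25)).
T in Kelvin: 269.15 K, T25 = 298.15 K
1/T - 1/T25 = 1/269.15 - 1/298.15 = 0.00036138
B * (1/T - 1/T25) = 3894 * 0.00036138 = 1.4072
Rt = 10000 * exp(1.4072) = 40846.2 ohm

40846.2 ohm


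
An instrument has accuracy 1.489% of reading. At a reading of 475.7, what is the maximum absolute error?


Absolute error = (accuracy% / 100) * reading.
Error = (1.489 / 100) * 475.7
Error = 0.01489 * 475.7
Error = 7.0832

7.0832


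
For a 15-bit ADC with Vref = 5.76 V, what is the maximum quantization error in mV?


The maximum quantization error is +/- LSB/2.
LSB = Vref / 2^n = 5.76 / 32768 = 0.00017578 V
Max error = LSB / 2 = 0.00017578 / 2 = 8.789e-05 V
Max error = 0.0879 mV

0.0879 mV


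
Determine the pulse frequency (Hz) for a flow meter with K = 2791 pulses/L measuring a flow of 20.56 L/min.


Frequency = K * Q / 60 (converting L/min to L/s).
f = 2791 * 20.56 / 60
f = 57382.96 / 60
f = 956.38 Hz

956.38 Hz


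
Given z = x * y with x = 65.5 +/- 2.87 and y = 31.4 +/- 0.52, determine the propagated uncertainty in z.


For a product z = x*y, the relative uncertainty is:
uz/z = sqrt((ux/x)^2 + (uy/y)^2)
Relative uncertainties: ux/x = 2.87/65.5 = 0.043817
uy/y = 0.52/31.4 = 0.016561
z = 65.5 * 31.4 = 2056.7
uz = 2056.7 * sqrt(0.043817^2 + 0.016561^2) = 96.34

96.34


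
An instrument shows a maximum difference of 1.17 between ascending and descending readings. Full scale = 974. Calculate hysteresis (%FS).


Hysteresis = (max difference / full scale) * 100%.
H = (1.17 / 974) * 100
H = 0.12 %FS

0.12 %FS


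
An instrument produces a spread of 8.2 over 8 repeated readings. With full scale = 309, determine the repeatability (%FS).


Repeatability = (spread / full scale) * 100%.
R = (8.2 / 309) * 100
R = 2.654 %FS

2.654 %FS


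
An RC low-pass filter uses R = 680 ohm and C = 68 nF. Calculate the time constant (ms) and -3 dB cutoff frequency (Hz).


Time constant: tau = R * C.
tau = 680 * 6.80e-08 = 4.624e-05 s
tau = 0.0462 ms
Cutoff frequency: fc = 1 / (2*pi*R*C).
fc = 1 / (2*pi*4.624e-05) = 3441.93 Hz

tau = 0.0462 ms, fc = 3441.93 Hz


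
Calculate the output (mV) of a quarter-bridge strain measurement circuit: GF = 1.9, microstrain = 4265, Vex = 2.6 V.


Quarter bridge output: Vout = (GF * epsilon * Vex) / 4.
Vout = (1.9 * 4265e-6 * 2.6) / 4
Vout = 0.0210691 / 4 V
Vout = 0.00526728 V = 5.2673 mV

5.2673 mV


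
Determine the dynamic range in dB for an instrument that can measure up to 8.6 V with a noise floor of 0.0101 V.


Dynamic range = 20 * log10(Vmax / Vnoise).
DR = 20 * log10(8.6 / 0.0101)
DR = 20 * log10(851.49)
DR = 58.6 dB

58.6 dB


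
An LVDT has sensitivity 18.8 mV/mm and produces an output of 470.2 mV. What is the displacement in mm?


Displacement = Vout / sensitivity.
d = 470.2 / 18.8
d = 25.011 mm

25.011 mm


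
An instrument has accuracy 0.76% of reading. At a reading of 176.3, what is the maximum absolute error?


Absolute error = (accuracy% / 100) * reading.
Error = (0.76 / 100) * 176.3
Error = 0.0076 * 176.3
Error = 1.3399

1.3399


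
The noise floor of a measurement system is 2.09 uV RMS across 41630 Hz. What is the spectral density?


Noise spectral density = Vrms / sqrt(BW).
NSD = 2.09 / sqrt(41630)
NSD = 2.09 / 204.0343
NSD = 0.0102 uV/sqrt(Hz)

0.0102 uV/sqrt(Hz)


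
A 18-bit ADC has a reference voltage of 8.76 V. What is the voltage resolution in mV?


The resolution (LSB) of an ADC is Vref / 2^n.
LSB = 8.76 / 2^18
LSB = 8.76 / 262144
LSB = 3.342e-05 V = 0.03341675 mV

0.03341675 mV


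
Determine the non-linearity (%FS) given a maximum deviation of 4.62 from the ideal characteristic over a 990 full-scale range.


Linearity error = (max deviation / full scale) * 100%.
Linearity = (4.62 / 990) * 100
Linearity = 0.467 %FS

0.467 %FS


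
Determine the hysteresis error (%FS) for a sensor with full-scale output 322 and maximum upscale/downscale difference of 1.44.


Hysteresis = (max difference / full scale) * 100%.
H = (1.44 / 322) * 100
H = 0.447 %FS

0.447 %FS


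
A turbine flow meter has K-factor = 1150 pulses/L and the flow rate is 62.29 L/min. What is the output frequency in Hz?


Frequency = K * Q / 60 (converting L/min to L/s).
f = 1150 * 62.29 / 60
f = 71633.5 / 60
f = 1193.89 Hz

1193.89 Hz


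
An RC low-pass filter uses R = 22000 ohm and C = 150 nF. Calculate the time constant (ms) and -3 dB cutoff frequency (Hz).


Time constant: tau = R * C.
tau = 22000 * 1.50e-07 = 0.0033 s
tau = 3.3 ms
Cutoff frequency: fc = 1 / (2*pi*R*C).
fc = 1 / (2*pi*0.0033) = 48.23 Hz

tau = 3.3 ms, fc = 48.23 Hz


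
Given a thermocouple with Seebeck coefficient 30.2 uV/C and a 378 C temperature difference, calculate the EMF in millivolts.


The thermocouple output V = sensitivity * dT.
V = 30.2 uV/C * 378 C
V = 11415.6 uV
V = 11.416 mV

11.416 mV


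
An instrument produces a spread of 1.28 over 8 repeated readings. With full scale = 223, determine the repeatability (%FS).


Repeatability = (spread / full scale) * 100%.
R = (1.28 / 223) * 100
R = 0.574 %FS

0.574 %FS


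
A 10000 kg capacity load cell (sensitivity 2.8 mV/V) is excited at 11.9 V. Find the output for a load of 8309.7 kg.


Vout = rated_output * Vex * (load / capacity).
Vout = 2.8 * 11.9 * (8309.7 / 10000)
Vout = 2.8 * 11.9 * 0.83097
Vout = 27.688 mV

27.688 mV


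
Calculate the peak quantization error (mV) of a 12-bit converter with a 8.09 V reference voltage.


The maximum quantization error is +/- LSB/2.
LSB = Vref / 2^n = 8.09 / 4096 = 0.0019751 V
Max error = LSB / 2 = 0.0019751 / 2 = 0.00098755 V
Max error = 0.9875 mV

0.9875 mV


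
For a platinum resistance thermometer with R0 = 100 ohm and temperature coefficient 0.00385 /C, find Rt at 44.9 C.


The RTD equation: Rt = R0 * (1 + alpha * T).
Rt = 100 * (1 + 0.00385 * 44.9)
Rt = 100 * (1 + 0.172865)
Rt = 100 * 1.172865
Rt = 117.287 ohm

117.287 ohm


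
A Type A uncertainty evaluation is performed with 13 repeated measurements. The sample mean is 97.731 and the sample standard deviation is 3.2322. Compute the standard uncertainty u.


The standard uncertainty for Type A evaluation is u = s / sqrt(n).
u = 3.2322 / sqrt(13)
u = 3.2322 / 3.6056
u = 0.8965

0.8965


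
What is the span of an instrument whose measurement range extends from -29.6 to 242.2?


Span = upper range - lower range.
Span = 242.2 - (-29.6)
Span = 271.8

271.8


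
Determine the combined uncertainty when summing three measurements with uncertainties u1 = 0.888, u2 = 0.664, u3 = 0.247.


For a sum of independent quantities, uc = sqrt(u1^2 + u2^2 + u3^2).
uc = sqrt(0.888^2 + 0.664^2 + 0.247^2)
uc = sqrt(0.788544 + 0.440896 + 0.061009)
uc = 1.136

1.136


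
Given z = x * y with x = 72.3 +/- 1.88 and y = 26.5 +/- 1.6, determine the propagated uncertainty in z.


For a product z = x*y, the relative uncertainty is:
uz/z = sqrt((ux/x)^2 + (uy/y)^2)
Relative uncertainties: ux/x = 1.88/72.3 = 0.026003
uy/y = 1.6/26.5 = 0.060377
z = 72.3 * 26.5 = 1915.9
uz = 1915.9 * sqrt(0.026003^2 + 0.060377^2) = 125.952

125.952


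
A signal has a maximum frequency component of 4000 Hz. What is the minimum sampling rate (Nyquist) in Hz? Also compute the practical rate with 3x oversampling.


By Nyquist theorem, fs_min = 2 * fmax.
fs_min = 2 * 4000 = 8000 Hz
Practical rate = 3 * fs_min = 3 * 8000 = 24000 Hz

fs_min = 8000 Hz, fs_practical = 24000 Hz


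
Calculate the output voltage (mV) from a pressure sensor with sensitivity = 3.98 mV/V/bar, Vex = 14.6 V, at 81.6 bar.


Output = sensitivity * Vex * P.
Vout = 3.98 * 14.6 * 81.6
Vout = 58.108 * 81.6
Vout = 4741.61 mV

4741.61 mV


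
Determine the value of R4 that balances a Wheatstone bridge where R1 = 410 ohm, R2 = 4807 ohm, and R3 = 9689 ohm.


At balance: R1*R4 = R2*R3, so R4 = R2*R3/R1.
R4 = 4807 * 9689 / 410
R4 = 46575023 / 410
R4 = 113597.62 ohm

113597.62 ohm


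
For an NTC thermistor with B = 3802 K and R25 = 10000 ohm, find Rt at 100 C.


NTC thermistor equation: Rt = R25 * exp(B * (1/T - 1/T25)).
T in Kelvin: 373.15 K, T25 = 298.15 K
1/T - 1/T25 = 1/373.15 - 1/298.15 = -0.00067413
B * (1/T - 1/T25) = 3802 * -0.00067413 = -2.563
Rt = 10000 * exp(-2.563) = 770.7 ohm

770.7 ohm


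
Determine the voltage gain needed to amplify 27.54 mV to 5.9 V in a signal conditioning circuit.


Gain = Vout / Vin (converting to same units).
G = 5.9 V / 27.54 mV
G = 5900.0 mV / 27.54 mV
G = 214.23

214.23


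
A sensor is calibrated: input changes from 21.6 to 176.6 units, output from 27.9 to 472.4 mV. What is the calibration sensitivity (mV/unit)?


Sensitivity = (y2 - y1) / (x2 - x1).
S = (472.4 - 27.9) / (176.6 - 21.6)
S = 444.5 / 155.0
S = 2.8677 mV/unit

2.8677 mV/unit


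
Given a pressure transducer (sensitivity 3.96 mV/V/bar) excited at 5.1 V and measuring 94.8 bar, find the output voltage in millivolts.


Output = sensitivity * Vex * P.
Vout = 3.96 * 5.1 * 94.8
Vout = 20.196 * 94.8
Vout = 1914.58 mV

1914.58 mV


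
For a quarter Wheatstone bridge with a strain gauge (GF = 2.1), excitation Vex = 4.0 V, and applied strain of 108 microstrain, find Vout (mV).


Quarter bridge output: Vout = (GF * epsilon * Vex) / 4.
Vout = (2.1 * 108e-6 * 4.0) / 4
Vout = 0.0009072 / 4 V
Vout = 0.0002268 V = 0.2268 mV

0.2268 mV


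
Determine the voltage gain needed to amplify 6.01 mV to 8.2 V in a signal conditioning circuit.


Gain = Vout / Vin (converting to same units).
G = 8.2 V / 6.01 mV
G = 8200.0 mV / 6.01 mV
G = 1364.39

1364.39


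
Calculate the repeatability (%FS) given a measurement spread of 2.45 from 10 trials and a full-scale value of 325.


Repeatability = (spread / full scale) * 100%.
R = (2.45 / 325) * 100
R = 0.754 %FS

0.754 %FS


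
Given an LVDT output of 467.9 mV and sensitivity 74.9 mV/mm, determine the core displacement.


Displacement = Vout / sensitivity.
d = 467.9 / 74.9
d = 6.247 mm

6.247 mm


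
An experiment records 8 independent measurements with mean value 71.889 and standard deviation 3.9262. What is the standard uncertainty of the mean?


The standard uncertainty for Type A evaluation is u = s / sqrt(n).
u = 3.9262 / sqrt(8)
u = 3.9262 / 2.8284
u = 1.3881

1.3881


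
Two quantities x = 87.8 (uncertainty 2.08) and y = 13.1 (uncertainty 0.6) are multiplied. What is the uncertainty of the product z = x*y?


For a product z = x*y, the relative uncertainty is:
uz/z = sqrt((ux/x)^2 + (uy/y)^2)
Relative uncertainties: ux/x = 2.08/87.8 = 0.02369
uy/y = 0.6/13.1 = 0.045802
z = 87.8 * 13.1 = 1150.2
uz = 1150.2 * sqrt(0.02369^2 + 0.045802^2) = 59.31

59.31


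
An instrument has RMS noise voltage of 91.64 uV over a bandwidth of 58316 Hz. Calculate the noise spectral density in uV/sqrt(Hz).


Noise spectral density = Vrms / sqrt(BW).
NSD = 91.64 / sqrt(58316)
NSD = 91.64 / 241.4871
NSD = 0.3795 uV/sqrt(Hz)

0.3795 uV/sqrt(Hz)


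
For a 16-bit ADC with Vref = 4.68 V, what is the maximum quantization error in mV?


The maximum quantization error is +/- LSB/2.
LSB = Vref / 2^n = 4.68 / 65536 = 7.141e-05 V
Max error = LSB / 2 = 7.141e-05 / 2 = 3.571e-05 V
Max error = 0.0357 mV

0.0357 mV


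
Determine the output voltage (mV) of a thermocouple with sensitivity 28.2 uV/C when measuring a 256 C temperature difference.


The thermocouple output V = sensitivity * dT.
V = 28.2 uV/C * 256 C
V = 7219.2 uV
V = 7.219 mV

7.219 mV


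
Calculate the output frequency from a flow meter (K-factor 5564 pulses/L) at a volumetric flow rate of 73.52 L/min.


Frequency = K * Q / 60 (converting L/min to L/s).
f = 5564 * 73.52 / 60
f = 409065.28 / 60
f = 6817.75 Hz

6817.75 Hz


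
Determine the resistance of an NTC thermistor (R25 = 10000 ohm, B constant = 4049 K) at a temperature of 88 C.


NTC thermistor equation: Rt = R25 * exp(B * (1/T - 1/T25)).
T in Kelvin: 361.15 K, T25 = 298.15 K
1/T - 1/T25 = 1/361.15 - 1/298.15 = -0.00058508
B * (1/T - 1/T25) = 4049 * -0.00058508 = -2.369
Rt = 10000 * exp(-2.369) = 935.7 ohm

935.7 ohm


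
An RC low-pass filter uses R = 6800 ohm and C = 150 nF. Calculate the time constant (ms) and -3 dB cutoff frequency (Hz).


Time constant: tau = R * C.
tau = 6800 * 1.50e-07 = 0.00102 s
tau = 1.02 ms
Cutoff frequency: fc = 1 / (2*pi*R*C).
fc = 1 / (2*pi*0.00102) = 156.03 Hz

tau = 1.02 ms, fc = 156.03 Hz


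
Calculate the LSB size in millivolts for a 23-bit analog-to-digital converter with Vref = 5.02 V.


The resolution (LSB) of an ADC is Vref / 2^n.
LSB = 5.02 / 2^23
LSB = 5.02 / 8388608
LSB = 6e-07 V = 0.00059843 mV

0.00059843 mV


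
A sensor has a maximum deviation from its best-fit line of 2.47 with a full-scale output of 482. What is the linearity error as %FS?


Linearity error = (max deviation / full scale) * 100%.
Linearity = (2.47 / 482) * 100
Linearity = 0.512 %FS

0.512 %FS


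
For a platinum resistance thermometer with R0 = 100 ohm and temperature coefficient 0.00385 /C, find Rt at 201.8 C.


The RTD equation: Rt = R0 * (1 + alpha * T).
Rt = 100 * (1 + 0.00385 * 201.8)
Rt = 100 * (1 + 0.77693)
Rt = 100 * 1.77693
Rt = 177.693 ohm

177.693 ohm


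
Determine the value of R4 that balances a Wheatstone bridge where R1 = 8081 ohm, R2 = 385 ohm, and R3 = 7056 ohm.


At balance: R1*R4 = R2*R3, so R4 = R2*R3/R1.
R4 = 385 * 7056 / 8081
R4 = 2716560 / 8081
R4 = 336.17 ohm

336.17 ohm


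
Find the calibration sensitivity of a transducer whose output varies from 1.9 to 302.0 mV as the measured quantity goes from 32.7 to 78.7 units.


Sensitivity = (y2 - y1) / (x2 - x1).
S = (302.0 - 1.9) / (78.7 - 32.7)
S = 300.1 / 46.0
S = 6.5239 mV/unit

6.5239 mV/unit


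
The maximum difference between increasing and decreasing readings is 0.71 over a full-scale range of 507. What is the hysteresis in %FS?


Hysteresis = (max difference / full scale) * 100%.
H = (0.71 / 507) * 100
H = 0.14 %FS

0.14 %FS


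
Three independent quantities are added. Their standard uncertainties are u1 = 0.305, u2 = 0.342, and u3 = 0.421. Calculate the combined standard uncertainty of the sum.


For a sum of independent quantities, uc = sqrt(u1^2 + u2^2 + u3^2).
uc = sqrt(0.305^2 + 0.342^2 + 0.421^2)
uc = sqrt(0.093025 + 0.116964 + 0.177241)
uc = 0.6223

0.6223


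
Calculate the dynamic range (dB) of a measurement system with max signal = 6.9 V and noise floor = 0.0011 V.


Dynamic range = 20 * log10(Vmax / Vnoise).
DR = 20 * log10(6.9 / 0.0011)
DR = 20 * log10(6272.73)
DR = 75.95 dB

75.95 dB


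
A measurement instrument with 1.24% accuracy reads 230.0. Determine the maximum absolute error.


Absolute error = (accuracy% / 100) * reading.
Error = (1.24 / 100) * 230.0
Error = 0.0124 * 230.0
Error = 2.852

2.852


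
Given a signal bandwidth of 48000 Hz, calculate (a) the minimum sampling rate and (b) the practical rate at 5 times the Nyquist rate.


By Nyquist theorem, fs_min = 2 * fmax.
fs_min = 2 * 48000 = 96000 Hz
Practical rate = 5 * fs_min = 5 * 96000 = 480000 Hz

fs_min = 96000 Hz, fs_practical = 480000 Hz


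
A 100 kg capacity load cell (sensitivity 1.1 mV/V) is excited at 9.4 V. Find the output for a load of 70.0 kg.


Vout = rated_output * Vex * (load / capacity).
Vout = 1.1 * 9.4 * (70.0 / 100)
Vout = 1.1 * 9.4 * 0.7
Vout = 7.238 mV

7.238 mV


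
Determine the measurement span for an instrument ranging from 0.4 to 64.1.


Span = upper range - lower range.
Span = 64.1 - (0.4)
Span = 63.7

63.7


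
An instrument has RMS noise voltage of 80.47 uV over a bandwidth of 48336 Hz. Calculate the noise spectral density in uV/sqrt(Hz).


Noise spectral density = Vrms / sqrt(BW).
NSD = 80.47 / sqrt(48336)
NSD = 80.47 / 219.8545
NSD = 0.366 uV/sqrt(Hz)

0.366 uV/sqrt(Hz)


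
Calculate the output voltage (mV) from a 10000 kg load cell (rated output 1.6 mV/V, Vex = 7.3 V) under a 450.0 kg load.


Vout = rated_output * Vex * (load / capacity).
Vout = 1.6 * 7.3 * (450.0 / 10000)
Vout = 1.6 * 7.3 * 0.045
Vout = 0.526 mV

0.526 mV


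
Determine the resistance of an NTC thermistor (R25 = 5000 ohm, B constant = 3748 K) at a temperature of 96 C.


NTC thermistor equation: Rt = R25 * exp(B * (1/T - 1/T25)).
T in Kelvin: 369.15 K, T25 = 298.15 K
1/T - 1/T25 = 1/369.15 - 1/298.15 = -0.00064509
B * (1/T - 1/T25) = 3748 * -0.00064509 = -2.4178
Rt = 5000 * exp(-2.4178) = 445.6 ohm

445.6 ohm


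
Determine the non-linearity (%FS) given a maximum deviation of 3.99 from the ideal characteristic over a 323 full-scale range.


Linearity error = (max deviation / full scale) * 100%.
Linearity = (3.99 / 323) * 100
Linearity = 1.235 %FS

1.235 %FS


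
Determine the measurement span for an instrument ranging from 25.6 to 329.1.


Span = upper range - lower range.
Span = 329.1 - (25.6)
Span = 303.5

303.5


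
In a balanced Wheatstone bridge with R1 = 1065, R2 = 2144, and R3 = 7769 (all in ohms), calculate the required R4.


At balance: R1*R4 = R2*R3, so R4 = R2*R3/R1.
R4 = 2144 * 7769 / 1065
R4 = 16656736 / 1065
R4 = 15640.13 ohm

15640.13 ohm
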